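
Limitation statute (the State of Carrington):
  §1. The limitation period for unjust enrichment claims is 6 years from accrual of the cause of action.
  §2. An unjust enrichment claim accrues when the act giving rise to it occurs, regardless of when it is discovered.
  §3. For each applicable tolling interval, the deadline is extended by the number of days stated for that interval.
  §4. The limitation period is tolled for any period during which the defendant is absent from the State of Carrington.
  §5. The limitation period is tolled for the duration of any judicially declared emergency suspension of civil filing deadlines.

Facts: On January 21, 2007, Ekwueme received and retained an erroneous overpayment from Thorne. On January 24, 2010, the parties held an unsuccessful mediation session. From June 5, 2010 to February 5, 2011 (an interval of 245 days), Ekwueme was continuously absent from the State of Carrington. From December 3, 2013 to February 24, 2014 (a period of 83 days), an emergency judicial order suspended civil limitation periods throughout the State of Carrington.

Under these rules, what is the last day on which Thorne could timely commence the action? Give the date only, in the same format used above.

The claim accrued on January 21, 2007, when the wrongful act occurred.
The untolled deadline — 6 years after January 21, 2007 — is January 21, 2013.
The defendant's absence from the jurisdiction from June 5, 2010 to February 5, 2011 tolled the period for 245 days, extending the deadline to September 23, 2013.
The emergency suspension of filing deadlines from December 3, 2013 to February 24, 2014 began after the period had already run on September 23, 2013, so it has no tolling effect.
Nothing else in the chronology tolls or restarts the period.

September 23, 2013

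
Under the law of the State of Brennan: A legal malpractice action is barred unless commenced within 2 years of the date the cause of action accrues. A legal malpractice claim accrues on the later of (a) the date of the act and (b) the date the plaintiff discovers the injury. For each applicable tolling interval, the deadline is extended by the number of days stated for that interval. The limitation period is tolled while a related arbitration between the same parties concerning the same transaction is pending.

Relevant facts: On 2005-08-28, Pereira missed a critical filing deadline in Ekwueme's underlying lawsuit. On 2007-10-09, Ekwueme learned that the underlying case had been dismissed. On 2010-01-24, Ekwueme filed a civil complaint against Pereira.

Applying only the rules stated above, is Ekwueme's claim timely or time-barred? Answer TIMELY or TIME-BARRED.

Taking the later of the act (2005-08-28) and discovery (2007-10-09), the claim accrued on 2007-10-09.
The untolled deadline — 2 years after 2007-10-09 — is 2009-10-09.
Ekwueme filed on 2010-01-24, after the 2009-10-09 deadline, so the action is time-barred.

TIME-BARRED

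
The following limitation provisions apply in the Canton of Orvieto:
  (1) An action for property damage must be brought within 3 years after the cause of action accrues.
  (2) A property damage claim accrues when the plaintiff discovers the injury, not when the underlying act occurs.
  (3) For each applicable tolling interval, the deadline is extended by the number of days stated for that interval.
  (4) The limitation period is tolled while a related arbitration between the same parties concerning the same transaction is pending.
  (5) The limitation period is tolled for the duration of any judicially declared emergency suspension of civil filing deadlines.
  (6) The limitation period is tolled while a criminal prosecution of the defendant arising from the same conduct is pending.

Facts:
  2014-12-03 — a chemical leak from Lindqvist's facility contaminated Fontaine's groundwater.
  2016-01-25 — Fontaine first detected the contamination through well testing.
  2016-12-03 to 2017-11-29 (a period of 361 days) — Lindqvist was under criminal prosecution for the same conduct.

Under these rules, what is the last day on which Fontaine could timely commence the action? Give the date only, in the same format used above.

2020-01-21

Under the discovery rule, the claim accrued on 2016-01-25, when Fontaine discovered the injury — not on the 2014-12-03 date of the underlying act.
Adding the 3 years base period to 2016-01-25 gives a deadline of 2019-01-25, before any tolling.
The pending criminal prosecution from 2016-12-03 to 2017-11-29 tolled the period for 361 days, extending the deadline to 2020-01-21.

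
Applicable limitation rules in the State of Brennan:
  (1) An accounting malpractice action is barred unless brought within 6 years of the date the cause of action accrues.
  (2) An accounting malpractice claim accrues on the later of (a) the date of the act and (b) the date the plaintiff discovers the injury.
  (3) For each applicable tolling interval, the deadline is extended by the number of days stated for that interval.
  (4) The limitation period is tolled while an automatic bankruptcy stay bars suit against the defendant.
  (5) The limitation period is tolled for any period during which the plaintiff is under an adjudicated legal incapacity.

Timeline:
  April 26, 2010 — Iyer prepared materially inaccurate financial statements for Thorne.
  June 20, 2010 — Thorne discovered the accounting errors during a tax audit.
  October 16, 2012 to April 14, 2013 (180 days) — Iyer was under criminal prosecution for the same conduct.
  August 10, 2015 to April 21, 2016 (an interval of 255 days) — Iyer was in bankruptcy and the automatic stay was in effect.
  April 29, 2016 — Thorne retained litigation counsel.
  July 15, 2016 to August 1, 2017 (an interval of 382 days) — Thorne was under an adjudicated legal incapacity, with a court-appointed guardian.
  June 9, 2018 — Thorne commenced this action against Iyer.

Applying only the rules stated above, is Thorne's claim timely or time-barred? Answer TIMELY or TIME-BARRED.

TIME-BARRED

Because discovery on June 20, 2010 post-dates the April 26, 2010 act, accrual under the later-of rule falls on June 20, 2010.
The untolled deadline — 6 years after June 20, 2010 — is June 20, 2016.
The period was tolled for 255 days by the automatic bankruptcy stay (August 10, 2015 to April 21, 2016), pushing the deadline to March 2, 2017.
Because the plaintiff's legal incapacity ran from July 15, 2016 to August 1, 2017, the deadline is extended by 382 days to March 19, 2018.
Although a criminal prosecution ran from October 16, 2012 to April 14, 2013, the stated rules do not make that a tolling event, so it is disregarded.
The other events in the timeline have no effect on the limitation period under the stated rules.
The June 9, 2018 filing falls after the March 19, 2018 deadline; the claim is time-barred.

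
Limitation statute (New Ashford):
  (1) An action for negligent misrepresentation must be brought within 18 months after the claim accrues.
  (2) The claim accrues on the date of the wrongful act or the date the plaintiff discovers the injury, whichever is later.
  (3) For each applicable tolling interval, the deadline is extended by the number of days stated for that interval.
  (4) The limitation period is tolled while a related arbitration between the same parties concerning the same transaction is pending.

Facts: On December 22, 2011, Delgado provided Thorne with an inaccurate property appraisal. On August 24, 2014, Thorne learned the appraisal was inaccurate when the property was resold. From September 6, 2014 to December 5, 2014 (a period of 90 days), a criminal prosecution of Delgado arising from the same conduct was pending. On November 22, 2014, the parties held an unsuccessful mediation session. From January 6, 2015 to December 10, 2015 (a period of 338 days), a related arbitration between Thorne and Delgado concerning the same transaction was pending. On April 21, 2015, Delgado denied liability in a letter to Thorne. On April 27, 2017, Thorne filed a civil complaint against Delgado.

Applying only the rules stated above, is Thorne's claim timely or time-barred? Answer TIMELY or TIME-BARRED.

TIME-BARRED

Because discovery on August 24, 2014 post-dates the December 22, 2011 act, accrual under the later-of rule falls on August 24, 2014.
18 months from August 24, 2014 is February 24, 2016.
The pending related arbitration from January 6, 2015 to December 10, 2015 tolled the period for 338 days, extending the deadline to January 27, 2017.
The pending criminal prosecution from September 6, 2014 to December 5, 2014 does not toll the period, because no stated rule makes a criminal prosecution a tolling event.
None of the other events listed affects the running of the period under the stated rules.
The April 27, 2017 filing falls after the January 27, 2017 deadline; the claim is time-barred.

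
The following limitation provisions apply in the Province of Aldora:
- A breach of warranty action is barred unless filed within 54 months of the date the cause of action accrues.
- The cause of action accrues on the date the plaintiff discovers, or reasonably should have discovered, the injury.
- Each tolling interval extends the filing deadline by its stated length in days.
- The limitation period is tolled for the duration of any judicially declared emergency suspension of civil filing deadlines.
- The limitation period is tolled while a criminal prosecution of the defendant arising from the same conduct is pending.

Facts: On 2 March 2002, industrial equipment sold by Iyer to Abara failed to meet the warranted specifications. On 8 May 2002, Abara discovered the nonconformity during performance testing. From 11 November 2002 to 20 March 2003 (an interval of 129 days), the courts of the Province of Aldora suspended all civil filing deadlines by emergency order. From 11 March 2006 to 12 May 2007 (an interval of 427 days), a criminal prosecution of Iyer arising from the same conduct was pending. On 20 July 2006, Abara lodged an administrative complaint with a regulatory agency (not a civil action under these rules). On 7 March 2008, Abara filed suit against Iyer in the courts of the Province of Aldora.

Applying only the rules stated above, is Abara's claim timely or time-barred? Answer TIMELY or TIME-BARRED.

TIMELY

Under the discovery rule, the claim accrued on 8 May 2002, when Abara discovered the injury — not on the 2 March 2002 date of the underlying act.
54 months from 8 May 2002 is 8 November 2006.
The period was tolled for 129 days by the emergency suspension of filing deadlines (11 November 2002 to 20 March 2003), pushing the deadline to 17 March 2007.
The pending criminal prosecution from 11 March 2006 to 12 May 2007 tolled the period for 427 days, extending the deadline to 17 May 2008.
Nothing else in the chronology tolls or restarts the period.
Filing on 7 March 2008 beat the 17 May 2008 deadline — the action is timely.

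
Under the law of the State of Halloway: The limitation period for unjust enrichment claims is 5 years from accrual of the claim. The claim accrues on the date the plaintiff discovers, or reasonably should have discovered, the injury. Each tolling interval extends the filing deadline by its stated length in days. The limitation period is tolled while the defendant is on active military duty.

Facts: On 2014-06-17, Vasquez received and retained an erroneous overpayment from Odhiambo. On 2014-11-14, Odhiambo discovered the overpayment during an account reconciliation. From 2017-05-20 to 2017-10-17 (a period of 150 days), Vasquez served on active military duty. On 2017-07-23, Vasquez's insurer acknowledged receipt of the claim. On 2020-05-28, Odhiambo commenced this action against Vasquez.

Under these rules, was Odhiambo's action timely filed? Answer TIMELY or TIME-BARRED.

TIME-BARRED

Accrual is tied to discovery, so the period began on 2014-11-14 rather than on 2014-06-17 when the act occurred.
The untolled deadline — 5 years after 2014-11-14 — is 2019-11-14.
The period was tolled for 150 days by the defendant's active military service (2017-05-20 to 2017-10-17), pushing the deadline to 2020-04-12.
The other events in the timeline have no effect on the limitation period under the stated rules.
Filing on 2020-05-28 missed the 2020-04-12 deadline — the action is time-barred.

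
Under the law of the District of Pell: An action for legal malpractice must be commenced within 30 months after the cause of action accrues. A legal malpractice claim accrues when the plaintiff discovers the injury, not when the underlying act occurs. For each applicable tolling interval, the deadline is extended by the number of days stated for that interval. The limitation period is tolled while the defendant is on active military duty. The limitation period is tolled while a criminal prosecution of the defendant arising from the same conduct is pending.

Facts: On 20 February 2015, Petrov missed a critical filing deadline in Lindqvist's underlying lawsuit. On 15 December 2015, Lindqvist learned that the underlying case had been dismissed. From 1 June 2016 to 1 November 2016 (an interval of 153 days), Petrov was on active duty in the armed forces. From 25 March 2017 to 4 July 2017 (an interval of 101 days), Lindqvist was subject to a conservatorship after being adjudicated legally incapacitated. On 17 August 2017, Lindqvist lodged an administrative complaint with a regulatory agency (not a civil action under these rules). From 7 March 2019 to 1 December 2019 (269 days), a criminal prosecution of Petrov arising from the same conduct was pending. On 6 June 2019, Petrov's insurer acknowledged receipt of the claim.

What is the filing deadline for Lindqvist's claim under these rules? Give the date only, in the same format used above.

15 November 2018

The claim did not accrue until Lindqvist discovered the injury on 15 December 2015; the 20 February 2015 act date does not start the clock under the stated rule.
Adding the 30 months base period to 15 December 2015 gives a deadline of 15 June 2018, before any tolling.
Because the defendant's active military service ran from 1 June 2016 to 1 November 2016, the deadline is extended by 153 days to 15 November 2018.
The pending criminal prosecution starting 7 March 2019 came too late — the period had run on 15 November 2018 — and so does not extend the deadline.
The plaintiff's legal incapacity from 25 March 2017 to 4 July 2017 does not toll the period, because no stated rule makes the plaintiff's incapacity a tolling event.
The other events in the timeline have no effect on the limitation period under the stated rules.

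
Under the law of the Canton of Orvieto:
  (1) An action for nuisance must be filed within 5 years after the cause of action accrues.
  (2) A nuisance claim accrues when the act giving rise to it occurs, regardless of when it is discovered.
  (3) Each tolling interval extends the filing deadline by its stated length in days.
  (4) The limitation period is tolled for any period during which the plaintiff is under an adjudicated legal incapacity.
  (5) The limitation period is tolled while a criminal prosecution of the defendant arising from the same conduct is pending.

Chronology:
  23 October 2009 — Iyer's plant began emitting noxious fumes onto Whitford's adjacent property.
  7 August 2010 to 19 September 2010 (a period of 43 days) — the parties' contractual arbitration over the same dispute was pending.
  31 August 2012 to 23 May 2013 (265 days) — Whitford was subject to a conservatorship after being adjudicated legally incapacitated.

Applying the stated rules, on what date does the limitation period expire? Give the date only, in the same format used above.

15 July 2015

The claim accrued on 23 October 2009, when the wrongful act occurred.
Adding the 5 years base period to 23 October 2009 gives a deadline of 23 October 2014, before any tolling.
Because the plaintiff's legal incapacity ran from 31 August 2012 to 23 May 2013, the deadline is extended by 265 days to 15 July 2015.
No stated provision tolls the period for a pending arbitration, so the interval from 7 August 2010 to 19 September 2010 has no effect on the deadline.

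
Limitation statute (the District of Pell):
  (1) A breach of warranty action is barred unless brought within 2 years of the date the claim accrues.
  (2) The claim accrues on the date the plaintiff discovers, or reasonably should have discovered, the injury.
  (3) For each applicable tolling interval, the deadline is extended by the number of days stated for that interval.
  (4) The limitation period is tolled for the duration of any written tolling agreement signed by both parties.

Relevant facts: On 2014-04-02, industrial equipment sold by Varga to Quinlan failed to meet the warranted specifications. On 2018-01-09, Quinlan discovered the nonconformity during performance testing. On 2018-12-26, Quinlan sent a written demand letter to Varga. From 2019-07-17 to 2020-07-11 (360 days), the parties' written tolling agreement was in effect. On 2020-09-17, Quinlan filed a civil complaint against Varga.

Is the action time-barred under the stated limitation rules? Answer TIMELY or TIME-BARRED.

The claim did not accrue until Quinlan discovered the injury on 2018-01-09; the 2014-04-02 act date does not start the clock under the stated rule.
2 years from 2018-01-09 is 2020-01-09.
The written tolling agreement from 2019-07-17 to 2020-07-11 tolled the period for 360 days, extending the deadline to 2021-01-03.
Nothing else in the chronology tolls or restarts the period.
Quinlan filed on 2020-09-17, before the 2021-01-03 deadline, so the action is timely.

TIMELY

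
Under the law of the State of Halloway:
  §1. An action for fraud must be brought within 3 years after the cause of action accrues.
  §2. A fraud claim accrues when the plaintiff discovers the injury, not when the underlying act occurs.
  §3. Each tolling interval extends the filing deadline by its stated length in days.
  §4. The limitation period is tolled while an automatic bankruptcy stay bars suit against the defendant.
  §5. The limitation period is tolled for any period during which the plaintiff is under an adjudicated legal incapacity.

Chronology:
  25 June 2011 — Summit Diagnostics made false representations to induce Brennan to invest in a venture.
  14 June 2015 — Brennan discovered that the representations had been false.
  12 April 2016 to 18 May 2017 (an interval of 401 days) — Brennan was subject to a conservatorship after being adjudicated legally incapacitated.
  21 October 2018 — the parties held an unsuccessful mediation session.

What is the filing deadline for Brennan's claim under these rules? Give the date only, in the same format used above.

Under the discovery rule, the claim accrued on 14 June 2015, when Brennan discovered the injury — not on the 25 June 2011 date of the underlying act.
3 years from 14 June 2015 is 14 June 2018.
The period was tolled for 401 days by the plaintiff's legal incapacity (12 April 2016 to 18 May 2017), pushing the deadline to 20 July 2019.
None of the other events listed affects the running of the period under the stated rules.

20 July 2019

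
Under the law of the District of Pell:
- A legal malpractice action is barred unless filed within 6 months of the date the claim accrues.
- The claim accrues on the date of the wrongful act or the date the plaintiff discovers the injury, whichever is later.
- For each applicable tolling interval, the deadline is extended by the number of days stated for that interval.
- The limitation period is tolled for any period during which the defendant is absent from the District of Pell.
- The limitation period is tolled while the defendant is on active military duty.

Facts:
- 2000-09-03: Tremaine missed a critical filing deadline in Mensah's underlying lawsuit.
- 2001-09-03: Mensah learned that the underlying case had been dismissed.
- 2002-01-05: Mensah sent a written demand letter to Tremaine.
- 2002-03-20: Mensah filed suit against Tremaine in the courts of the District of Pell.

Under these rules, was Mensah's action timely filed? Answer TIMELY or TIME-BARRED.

Taking the later of the act (2000-09-03) and discovery (2001-09-03), the claim accrued on 2001-09-03.
The untolled deadline — 6 months after 2001-09-03 — is 2002-03-03.
The other events in the timeline have no effect on the limitation period under the stated rules.
Filing on 2002-03-20 missed the 2002-03-03 deadline — the action is time-barred.

TIME-BARRED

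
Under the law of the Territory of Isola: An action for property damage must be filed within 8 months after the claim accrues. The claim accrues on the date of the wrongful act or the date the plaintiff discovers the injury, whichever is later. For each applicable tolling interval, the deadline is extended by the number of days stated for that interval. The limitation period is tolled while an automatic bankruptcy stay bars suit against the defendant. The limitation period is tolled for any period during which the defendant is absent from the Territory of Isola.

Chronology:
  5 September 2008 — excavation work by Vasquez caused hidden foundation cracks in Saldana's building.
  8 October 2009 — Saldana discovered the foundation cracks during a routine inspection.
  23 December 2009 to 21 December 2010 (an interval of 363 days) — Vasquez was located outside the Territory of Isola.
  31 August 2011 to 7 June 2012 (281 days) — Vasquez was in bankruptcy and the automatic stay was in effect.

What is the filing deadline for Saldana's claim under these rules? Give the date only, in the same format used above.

The claim accrued on 8 October 2009 — the later of the 5 September 2008 act and the 8 October 2009 discovery.
The untolled deadline — 8 months after 8 October 2009 — is 8 June 2010.
Because the defendant's absence from the jurisdiction ran from 23 December 2009 to 21 December 2010, the deadline is extended by 363 days to 6 June 2011.
By the time the automatic bankruptcy stay began on 31 August 2011, the limitation period had already expired on 6 June 2011; that interval cannot revive it.

6 June 2011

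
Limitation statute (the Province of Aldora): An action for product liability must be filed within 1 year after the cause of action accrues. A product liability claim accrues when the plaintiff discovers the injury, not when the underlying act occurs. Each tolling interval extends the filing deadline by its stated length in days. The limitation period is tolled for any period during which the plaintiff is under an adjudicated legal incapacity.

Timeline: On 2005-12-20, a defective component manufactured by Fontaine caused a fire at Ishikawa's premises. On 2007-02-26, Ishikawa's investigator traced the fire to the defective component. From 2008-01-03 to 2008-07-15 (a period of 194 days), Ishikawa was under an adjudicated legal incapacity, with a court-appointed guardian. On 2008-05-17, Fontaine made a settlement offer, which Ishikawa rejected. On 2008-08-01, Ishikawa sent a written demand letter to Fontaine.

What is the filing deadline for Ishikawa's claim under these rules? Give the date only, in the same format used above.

2008-09-07

The claim did not accrue until Ishikawa discovered the injury on 2007-02-26; the 2005-12-20 act date does not start the clock under the stated rule.
Adding the 1 year base period to 2007-02-26 gives a deadline of 2008-02-26, before any tolling.
The period was tolled for 194 days by the plaintiff's legal incapacity (2008-01-03 to 2008-07-15), pushing the deadline to 2008-09-07.
Nothing else in the chronology tolls or restarts the period.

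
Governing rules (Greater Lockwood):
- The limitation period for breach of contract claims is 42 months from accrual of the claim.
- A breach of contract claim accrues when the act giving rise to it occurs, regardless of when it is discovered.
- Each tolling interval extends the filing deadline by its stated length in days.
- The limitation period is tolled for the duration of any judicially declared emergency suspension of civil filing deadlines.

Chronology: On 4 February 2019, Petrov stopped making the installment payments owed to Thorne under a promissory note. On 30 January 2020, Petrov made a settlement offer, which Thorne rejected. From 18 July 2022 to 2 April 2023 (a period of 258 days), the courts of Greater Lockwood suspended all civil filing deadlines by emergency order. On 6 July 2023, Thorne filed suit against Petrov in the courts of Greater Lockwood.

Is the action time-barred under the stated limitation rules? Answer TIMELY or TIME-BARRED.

TIME-BARRED

The claim accrued on 4 February 2019, when the wrongful act occurred.
The untolled deadline — 42 months after 4 February 2019 — is 4 August 2022.
The emergency suspension of filing deadlines from 18 July 2022 to 2 April 2023 tolled the period for 258 days, extending the deadline to 19 April 2023.
Nothing else in the chronology tolls or restarts the period.
Filing on 6 July 2023 missed the 19 April 2023 deadline — the action is time-barred.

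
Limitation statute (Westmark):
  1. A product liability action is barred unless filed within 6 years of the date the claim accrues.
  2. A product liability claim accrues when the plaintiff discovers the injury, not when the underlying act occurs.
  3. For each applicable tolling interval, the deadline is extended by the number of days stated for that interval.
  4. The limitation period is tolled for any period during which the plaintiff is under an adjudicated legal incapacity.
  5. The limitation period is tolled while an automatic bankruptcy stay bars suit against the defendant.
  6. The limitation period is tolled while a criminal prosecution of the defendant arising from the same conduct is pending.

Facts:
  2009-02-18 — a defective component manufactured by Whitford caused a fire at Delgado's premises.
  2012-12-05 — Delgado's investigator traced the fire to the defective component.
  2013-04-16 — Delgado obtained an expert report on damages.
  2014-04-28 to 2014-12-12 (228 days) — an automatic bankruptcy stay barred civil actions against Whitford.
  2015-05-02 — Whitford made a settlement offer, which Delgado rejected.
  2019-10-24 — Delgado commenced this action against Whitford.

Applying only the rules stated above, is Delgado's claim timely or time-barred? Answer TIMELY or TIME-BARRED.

TIME-BARRED

Under the discovery rule, the claim accrued on 2012-12-05, when Delgado discovered the injury — not on the 2009-02-18 date of the underlying act.
Adding the 6 years base period to 2012-12-05 gives a deadline of 2018-12-05, before any tolling.
The automatic bankruptcy stay from 2014-04-28 to 2014-12-12 tolled the period for 228 days, extending the deadline to 2019-07-21.
Nothing else in the chronology tolls or restarts the period.
Delgado filed on 2019-10-24, after the 2019-07-21 deadline, so the action is time-barred.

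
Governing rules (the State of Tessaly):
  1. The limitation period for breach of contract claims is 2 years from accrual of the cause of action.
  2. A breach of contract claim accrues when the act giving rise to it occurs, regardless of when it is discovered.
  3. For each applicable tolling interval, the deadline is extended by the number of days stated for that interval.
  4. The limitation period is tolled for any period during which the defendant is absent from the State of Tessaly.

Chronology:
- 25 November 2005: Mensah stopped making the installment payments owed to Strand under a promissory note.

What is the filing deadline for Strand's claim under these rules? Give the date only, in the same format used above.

The cause of action accrued on 25 November 2005, the date of the act.
2 years from 25 November 2005 is 25 November 2007.

25 November 2007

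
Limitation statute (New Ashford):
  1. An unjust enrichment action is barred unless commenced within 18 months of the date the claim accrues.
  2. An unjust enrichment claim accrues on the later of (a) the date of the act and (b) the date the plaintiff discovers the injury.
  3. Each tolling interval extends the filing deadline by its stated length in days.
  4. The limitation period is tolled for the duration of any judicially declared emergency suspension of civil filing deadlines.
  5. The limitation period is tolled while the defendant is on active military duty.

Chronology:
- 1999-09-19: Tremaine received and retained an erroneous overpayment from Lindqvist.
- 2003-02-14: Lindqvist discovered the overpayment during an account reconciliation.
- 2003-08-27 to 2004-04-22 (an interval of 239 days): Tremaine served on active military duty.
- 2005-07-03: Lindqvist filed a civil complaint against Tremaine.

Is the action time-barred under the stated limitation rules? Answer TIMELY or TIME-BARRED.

TIME-BARRED

The claim accrued on 2003-02-14 — the later of the 1999-09-19 act and the 2003-02-14 discovery.
18 months from 2003-02-14 is 2004-08-14.
Because the defendant's active military service ran from 2003-08-27 to 2004-04-22, the deadline is extended by 239 days to 2005-04-10.
Lindqvist filed on 2005-07-03, after the 2005-04-10 deadline, so the action is time-barred.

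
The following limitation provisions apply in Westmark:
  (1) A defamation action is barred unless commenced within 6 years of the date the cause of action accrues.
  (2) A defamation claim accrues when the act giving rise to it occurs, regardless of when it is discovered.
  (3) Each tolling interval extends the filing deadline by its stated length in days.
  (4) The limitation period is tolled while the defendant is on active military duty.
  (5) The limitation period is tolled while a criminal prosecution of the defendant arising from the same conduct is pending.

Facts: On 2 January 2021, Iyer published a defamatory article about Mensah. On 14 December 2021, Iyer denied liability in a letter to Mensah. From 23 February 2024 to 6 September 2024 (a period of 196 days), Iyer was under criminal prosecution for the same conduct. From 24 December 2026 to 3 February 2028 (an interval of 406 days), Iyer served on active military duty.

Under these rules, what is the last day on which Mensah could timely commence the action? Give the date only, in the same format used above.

The cause of action accrued on 2 January 2021, the date of the act.
Adding the 6 years base period to 2 January 2021 gives a deadline of 2 January 2027, before any tolling.
The pending criminal prosecution from 23 February 2024 to 6 September 2024 tolled the period for 196 days, extending the deadline to 17 July 2027.
The defendant's active military service from 24 December 2026 to 3 February 2028 tolled the period for 406 days, extending the deadline to 26 August 2028.
None of the other events listed affects the running of the period under the stated rules.

26 August 2028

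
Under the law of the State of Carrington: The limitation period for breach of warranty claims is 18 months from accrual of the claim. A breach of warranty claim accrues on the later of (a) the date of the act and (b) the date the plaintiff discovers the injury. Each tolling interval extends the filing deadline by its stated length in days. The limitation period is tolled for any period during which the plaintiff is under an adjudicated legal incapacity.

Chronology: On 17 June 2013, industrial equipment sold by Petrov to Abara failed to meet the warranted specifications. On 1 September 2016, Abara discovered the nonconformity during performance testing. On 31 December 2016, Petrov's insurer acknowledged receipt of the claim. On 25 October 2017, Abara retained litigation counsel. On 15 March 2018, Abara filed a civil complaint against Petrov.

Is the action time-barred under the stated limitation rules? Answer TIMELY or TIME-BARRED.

TIME-BARRED

Taking the later of the act (17 June 2013) and discovery (1 September 2016), the claim accrued on 1 September 2016.
Adding the 18 months base period to 1 September 2016 gives a deadline of 1 March 2018, before any tolling.
The other events in the timeline have no effect on the limitation period under the stated rules.
Filing on 15 March 2018 missed the 1 March 2018 deadline — the action is time-barred.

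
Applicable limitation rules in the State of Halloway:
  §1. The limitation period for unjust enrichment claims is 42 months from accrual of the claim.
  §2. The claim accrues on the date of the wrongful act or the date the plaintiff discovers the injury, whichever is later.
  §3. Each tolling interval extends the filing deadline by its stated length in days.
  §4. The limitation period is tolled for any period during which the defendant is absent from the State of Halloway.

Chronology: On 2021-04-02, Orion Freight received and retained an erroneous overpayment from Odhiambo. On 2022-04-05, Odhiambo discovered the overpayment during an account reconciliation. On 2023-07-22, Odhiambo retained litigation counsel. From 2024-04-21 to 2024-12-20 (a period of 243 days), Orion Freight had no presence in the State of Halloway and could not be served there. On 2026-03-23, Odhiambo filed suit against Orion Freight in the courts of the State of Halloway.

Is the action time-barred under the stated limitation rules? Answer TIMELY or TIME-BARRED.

Because discovery on 2022-04-05 post-dates the 2021-04-02 act, accrual under the later-of rule falls on 2022-04-05.
Adding the 42 months base period to 2022-04-05 gives a deadline of 2025-10-05, before any tolling.
The period was tolled for 243 days by the defendant's absence from the jurisdiction (2024-04-21 to 2024-12-20), pushing the deadline to 2026-06-05.
Nothing else in the chronology tolls or restarts the period.
The 2026-03-23 filing precedes the 2026-06-05 deadline; the claim is timely.

TIMELY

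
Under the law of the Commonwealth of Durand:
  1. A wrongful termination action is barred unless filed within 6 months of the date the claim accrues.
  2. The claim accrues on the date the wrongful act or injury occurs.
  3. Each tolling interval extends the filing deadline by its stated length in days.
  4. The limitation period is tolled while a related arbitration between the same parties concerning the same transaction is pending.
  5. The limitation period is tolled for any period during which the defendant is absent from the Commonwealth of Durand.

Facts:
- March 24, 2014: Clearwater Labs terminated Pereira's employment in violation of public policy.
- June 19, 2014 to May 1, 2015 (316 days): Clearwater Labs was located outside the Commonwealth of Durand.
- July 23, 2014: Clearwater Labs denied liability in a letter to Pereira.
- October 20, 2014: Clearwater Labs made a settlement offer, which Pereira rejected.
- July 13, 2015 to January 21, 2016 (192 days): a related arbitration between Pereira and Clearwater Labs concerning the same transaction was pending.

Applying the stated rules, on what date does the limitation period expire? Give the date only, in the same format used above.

The claim accrued on March 24, 2014, when the wrongful act occurred.
Adding the 6 months base period to March 24, 2014 gives a deadline of September 24, 2014, before any tolling.
Because the defendant's absence from the jurisdiction ran from June 19, 2014 to May 1, 2015, the deadline is extended by 316 days to August 6, 2015.
The pending related arbitration from July 13, 2015 to January 21, 2016 tolled the period for 192 days, extending the deadline to February 14, 2016.
Nothing else in the chronology tolls or restarts the period.

February 14, 2016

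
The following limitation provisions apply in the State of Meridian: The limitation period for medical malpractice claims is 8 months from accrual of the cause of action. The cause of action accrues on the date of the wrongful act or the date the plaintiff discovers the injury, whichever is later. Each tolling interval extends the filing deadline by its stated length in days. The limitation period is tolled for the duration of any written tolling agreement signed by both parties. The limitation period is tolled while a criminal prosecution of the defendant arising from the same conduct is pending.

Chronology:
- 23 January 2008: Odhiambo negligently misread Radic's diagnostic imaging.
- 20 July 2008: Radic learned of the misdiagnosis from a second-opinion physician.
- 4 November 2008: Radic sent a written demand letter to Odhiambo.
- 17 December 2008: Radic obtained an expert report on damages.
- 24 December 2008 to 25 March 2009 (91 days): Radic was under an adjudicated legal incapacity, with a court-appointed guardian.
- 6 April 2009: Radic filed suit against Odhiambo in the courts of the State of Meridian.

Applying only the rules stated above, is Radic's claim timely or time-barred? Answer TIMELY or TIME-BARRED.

TIME-BARRED

The claim accrued on 20 July 2008 — the later of the 23 January 2008 act and the 20 July 2008 discovery.
8 months from 20 July 2008 is 20 March 2009.
Although the plaintiff's incapacity ran from 24 December 2008 to 25 March 2009, the stated rules do not make that a tolling event, so it is disregarded.
None of the other events listed affects the running of the period under the stated rules.
The 6 April 2009 filing falls after the 20 March 2009 deadline; the claim is time-barred.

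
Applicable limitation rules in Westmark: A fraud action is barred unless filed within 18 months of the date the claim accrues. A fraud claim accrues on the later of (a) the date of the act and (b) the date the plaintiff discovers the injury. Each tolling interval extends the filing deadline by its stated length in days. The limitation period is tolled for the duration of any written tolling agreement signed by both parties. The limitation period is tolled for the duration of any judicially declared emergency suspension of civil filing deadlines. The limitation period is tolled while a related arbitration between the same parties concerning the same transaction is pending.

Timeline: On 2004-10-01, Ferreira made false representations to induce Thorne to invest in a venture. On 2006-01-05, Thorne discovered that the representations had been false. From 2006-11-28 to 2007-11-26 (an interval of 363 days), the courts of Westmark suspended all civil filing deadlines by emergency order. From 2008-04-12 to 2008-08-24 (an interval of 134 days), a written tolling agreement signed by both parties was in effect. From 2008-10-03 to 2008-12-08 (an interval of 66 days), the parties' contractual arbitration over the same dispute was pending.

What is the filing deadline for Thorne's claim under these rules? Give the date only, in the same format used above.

2009-01-18

Taking the later of the act (2004-10-01) and discovery (2006-01-05), the claim accrued on 2006-01-05.
Adding the 18 months base period to 2006-01-05 gives a deadline of 2007-07-05, before any tolling.
Because the emergency suspension of filing deadlines ran from 2006-11-28 to 2007-11-26, the deadline is extended by 363 days to 2008-07-02.
Because the written tolling agreement ran from 2008-04-12 to 2008-08-24, the deadline is extended by 134 days to 2008-11-13.
Because the pending related arbitration ran from 2008-10-03 to 2008-12-08, the deadline is extended by 66 days to 2009-01-18.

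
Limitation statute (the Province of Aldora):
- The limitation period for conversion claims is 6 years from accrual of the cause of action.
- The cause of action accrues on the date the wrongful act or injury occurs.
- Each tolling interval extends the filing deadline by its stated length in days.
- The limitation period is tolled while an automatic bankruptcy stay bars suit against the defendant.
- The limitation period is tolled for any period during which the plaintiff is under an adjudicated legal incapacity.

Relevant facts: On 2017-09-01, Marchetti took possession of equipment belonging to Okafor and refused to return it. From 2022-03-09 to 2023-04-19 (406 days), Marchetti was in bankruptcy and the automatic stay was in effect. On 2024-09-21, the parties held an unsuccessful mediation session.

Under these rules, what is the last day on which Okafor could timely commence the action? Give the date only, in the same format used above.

2024-10-11

The limitation period began to run on 2017-09-01.
The untolled deadline — 6 years after 2017-09-01 — is 2023-09-01.
The period was tolled for 406 days by the automatic bankruptcy stay (2022-03-09 to 2023-04-19), pushing the deadline to 2024-10-11.
Nothing else in the chronology tolls or restarts the period.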